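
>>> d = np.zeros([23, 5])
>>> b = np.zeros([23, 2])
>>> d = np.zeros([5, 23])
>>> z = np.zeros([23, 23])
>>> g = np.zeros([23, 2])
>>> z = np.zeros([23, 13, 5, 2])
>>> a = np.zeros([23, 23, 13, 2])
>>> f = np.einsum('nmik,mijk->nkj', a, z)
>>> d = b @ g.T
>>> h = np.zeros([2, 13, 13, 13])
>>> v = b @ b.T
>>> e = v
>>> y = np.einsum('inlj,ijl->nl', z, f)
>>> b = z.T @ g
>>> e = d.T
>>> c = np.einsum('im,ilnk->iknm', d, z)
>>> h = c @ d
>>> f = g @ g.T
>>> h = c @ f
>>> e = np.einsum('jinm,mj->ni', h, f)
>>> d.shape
(23, 23)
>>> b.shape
(2, 5, 13, 2)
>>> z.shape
(23, 13, 5, 2)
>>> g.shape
(23, 2)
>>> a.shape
(23, 23, 13, 2)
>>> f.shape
(23, 23)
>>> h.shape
(23, 2, 5, 23)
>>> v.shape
(23, 23)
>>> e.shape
(5, 2)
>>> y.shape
(13, 5)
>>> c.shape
(23, 2, 5, 23)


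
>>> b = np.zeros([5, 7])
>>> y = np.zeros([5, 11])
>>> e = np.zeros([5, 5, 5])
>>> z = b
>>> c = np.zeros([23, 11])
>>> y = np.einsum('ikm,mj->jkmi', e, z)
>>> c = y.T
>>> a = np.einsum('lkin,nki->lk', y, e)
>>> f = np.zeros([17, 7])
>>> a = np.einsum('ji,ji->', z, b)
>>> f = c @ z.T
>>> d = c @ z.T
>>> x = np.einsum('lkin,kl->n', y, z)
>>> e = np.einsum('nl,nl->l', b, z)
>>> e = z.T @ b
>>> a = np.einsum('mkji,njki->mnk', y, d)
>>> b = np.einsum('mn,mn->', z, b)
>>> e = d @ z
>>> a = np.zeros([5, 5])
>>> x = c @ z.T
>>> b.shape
()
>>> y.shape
(7, 5, 5, 5)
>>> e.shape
(5, 5, 5, 7)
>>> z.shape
(5, 7)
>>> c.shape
(5, 5, 5, 7)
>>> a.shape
(5, 5)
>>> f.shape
(5, 5, 5, 5)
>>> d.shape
(5, 5, 5, 5)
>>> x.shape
(5, 5, 5, 5)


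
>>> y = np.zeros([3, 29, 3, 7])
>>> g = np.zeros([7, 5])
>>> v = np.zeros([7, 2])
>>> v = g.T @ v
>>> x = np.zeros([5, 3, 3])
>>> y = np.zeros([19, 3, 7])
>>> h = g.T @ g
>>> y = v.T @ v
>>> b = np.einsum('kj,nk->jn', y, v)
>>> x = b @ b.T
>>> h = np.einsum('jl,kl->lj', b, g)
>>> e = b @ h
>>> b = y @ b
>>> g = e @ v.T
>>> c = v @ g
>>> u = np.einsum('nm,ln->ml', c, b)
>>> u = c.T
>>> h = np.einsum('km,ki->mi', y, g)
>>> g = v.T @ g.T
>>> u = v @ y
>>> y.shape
(2, 2)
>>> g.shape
(2, 2)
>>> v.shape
(5, 2)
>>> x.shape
(2, 2)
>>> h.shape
(2, 5)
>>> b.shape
(2, 5)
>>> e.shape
(2, 2)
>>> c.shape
(5, 5)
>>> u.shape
(5, 2)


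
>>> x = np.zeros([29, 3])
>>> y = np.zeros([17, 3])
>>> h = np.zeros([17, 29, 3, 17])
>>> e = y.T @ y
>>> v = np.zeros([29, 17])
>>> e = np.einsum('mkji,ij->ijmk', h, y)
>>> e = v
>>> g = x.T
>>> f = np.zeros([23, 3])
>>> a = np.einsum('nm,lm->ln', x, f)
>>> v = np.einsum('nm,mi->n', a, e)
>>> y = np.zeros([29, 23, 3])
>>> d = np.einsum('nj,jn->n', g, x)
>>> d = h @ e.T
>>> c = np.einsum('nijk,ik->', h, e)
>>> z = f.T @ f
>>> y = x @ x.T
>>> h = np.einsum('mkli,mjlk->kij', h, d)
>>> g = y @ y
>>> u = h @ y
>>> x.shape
(29, 3)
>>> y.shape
(29, 29)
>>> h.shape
(29, 17, 29)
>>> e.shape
(29, 17)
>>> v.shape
(23,)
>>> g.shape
(29, 29)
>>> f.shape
(23, 3)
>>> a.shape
(23, 29)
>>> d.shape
(17, 29, 3, 29)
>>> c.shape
()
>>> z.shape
(3, 3)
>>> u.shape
(29, 17, 29)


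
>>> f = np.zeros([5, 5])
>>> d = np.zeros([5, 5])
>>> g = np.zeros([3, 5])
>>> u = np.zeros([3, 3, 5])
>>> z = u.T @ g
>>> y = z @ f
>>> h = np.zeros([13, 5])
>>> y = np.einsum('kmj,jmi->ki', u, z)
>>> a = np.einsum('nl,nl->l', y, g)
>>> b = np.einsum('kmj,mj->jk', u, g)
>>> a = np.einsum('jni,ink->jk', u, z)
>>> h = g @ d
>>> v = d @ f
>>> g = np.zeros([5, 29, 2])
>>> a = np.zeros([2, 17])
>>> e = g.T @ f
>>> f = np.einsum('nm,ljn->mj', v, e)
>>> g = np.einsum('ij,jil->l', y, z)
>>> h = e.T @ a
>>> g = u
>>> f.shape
(5, 29)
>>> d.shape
(5, 5)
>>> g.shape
(3, 3, 5)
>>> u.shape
(3, 3, 5)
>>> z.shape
(5, 3, 5)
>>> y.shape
(3, 5)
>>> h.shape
(5, 29, 17)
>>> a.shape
(2, 17)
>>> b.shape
(5, 3)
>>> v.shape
(5, 5)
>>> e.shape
(2, 29, 5)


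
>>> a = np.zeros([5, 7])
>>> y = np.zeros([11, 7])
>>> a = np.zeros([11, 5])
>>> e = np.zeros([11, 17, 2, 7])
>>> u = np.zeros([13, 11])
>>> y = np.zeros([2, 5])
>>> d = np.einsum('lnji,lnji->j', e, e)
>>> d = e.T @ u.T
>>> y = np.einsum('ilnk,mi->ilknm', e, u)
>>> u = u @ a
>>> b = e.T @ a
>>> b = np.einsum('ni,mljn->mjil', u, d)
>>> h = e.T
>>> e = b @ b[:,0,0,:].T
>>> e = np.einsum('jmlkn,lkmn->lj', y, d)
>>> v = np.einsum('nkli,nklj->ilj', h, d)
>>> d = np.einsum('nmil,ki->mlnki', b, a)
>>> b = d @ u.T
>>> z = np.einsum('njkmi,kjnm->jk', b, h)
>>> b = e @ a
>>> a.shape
(11, 5)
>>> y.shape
(11, 17, 7, 2, 13)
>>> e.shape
(7, 11)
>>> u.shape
(13, 5)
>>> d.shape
(17, 2, 7, 11, 5)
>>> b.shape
(7, 5)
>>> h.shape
(7, 2, 17, 11)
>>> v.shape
(11, 17, 13)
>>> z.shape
(2, 7)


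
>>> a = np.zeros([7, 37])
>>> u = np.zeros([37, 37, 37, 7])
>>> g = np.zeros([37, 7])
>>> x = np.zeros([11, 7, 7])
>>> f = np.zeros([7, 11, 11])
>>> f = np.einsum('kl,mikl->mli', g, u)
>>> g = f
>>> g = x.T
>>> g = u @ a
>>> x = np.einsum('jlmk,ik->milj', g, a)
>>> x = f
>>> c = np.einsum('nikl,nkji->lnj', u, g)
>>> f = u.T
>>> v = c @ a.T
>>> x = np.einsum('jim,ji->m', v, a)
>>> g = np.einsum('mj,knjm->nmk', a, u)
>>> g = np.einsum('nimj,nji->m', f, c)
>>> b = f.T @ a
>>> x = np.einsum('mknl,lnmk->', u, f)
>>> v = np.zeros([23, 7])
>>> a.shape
(7, 37)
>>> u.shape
(37, 37, 37, 7)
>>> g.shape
(37,)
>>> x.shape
()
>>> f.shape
(7, 37, 37, 37)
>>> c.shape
(7, 37, 37)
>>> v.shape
(23, 7)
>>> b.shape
(37, 37, 37, 37)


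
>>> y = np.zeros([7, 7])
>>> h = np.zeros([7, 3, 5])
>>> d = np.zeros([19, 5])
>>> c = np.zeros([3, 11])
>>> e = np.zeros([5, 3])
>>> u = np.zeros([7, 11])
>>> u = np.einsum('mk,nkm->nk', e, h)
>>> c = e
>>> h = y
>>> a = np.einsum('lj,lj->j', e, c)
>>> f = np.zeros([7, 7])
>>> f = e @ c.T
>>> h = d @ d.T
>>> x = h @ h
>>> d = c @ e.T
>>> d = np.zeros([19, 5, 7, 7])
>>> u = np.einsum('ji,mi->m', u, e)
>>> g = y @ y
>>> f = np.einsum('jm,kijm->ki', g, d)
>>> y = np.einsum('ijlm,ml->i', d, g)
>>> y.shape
(19,)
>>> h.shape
(19, 19)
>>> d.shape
(19, 5, 7, 7)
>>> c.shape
(5, 3)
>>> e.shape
(5, 3)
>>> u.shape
(5,)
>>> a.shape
(3,)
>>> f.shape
(19, 5)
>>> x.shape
(19, 19)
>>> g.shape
(7, 7)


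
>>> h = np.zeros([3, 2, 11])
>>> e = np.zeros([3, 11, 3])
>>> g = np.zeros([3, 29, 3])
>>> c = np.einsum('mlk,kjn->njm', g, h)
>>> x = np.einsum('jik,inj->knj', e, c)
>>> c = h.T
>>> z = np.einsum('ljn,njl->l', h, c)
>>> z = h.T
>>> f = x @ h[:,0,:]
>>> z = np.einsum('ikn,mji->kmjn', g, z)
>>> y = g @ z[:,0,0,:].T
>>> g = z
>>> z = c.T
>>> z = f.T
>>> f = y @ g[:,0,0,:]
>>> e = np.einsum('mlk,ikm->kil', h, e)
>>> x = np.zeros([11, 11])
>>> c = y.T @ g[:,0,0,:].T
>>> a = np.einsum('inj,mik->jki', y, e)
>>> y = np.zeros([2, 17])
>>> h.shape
(3, 2, 11)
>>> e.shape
(11, 3, 2)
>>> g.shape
(29, 11, 2, 3)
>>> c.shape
(29, 29, 29)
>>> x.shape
(11, 11)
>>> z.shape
(11, 2, 3)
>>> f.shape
(3, 29, 3)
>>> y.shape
(2, 17)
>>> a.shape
(29, 2, 3)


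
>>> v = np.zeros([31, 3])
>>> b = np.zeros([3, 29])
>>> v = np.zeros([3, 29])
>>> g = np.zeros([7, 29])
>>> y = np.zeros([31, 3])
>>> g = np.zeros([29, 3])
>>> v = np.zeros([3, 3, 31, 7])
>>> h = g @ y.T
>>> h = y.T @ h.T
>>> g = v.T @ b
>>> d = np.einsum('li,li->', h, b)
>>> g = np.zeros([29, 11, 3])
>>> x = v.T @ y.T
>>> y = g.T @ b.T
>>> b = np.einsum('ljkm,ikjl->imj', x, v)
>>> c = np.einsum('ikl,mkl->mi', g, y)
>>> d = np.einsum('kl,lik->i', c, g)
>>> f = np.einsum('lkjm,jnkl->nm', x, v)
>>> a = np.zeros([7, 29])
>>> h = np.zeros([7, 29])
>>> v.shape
(3, 3, 31, 7)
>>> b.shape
(3, 31, 31)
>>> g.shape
(29, 11, 3)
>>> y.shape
(3, 11, 3)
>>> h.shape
(7, 29)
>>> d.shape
(11,)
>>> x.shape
(7, 31, 3, 31)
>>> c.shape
(3, 29)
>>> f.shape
(3, 31)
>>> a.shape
(7, 29)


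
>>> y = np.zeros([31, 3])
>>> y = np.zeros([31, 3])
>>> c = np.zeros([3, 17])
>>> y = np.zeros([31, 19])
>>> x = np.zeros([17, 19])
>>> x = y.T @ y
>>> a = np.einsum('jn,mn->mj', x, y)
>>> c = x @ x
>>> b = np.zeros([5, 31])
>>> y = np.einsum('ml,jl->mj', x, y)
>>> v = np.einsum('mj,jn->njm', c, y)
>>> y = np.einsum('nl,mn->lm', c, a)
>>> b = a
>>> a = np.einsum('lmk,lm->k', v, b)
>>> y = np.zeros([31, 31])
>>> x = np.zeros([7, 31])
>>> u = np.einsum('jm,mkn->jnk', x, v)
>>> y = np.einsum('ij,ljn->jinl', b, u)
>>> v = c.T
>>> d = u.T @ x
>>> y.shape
(19, 31, 19, 7)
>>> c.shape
(19, 19)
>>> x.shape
(7, 31)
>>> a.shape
(19,)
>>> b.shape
(31, 19)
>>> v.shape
(19, 19)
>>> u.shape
(7, 19, 19)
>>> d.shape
(19, 19, 31)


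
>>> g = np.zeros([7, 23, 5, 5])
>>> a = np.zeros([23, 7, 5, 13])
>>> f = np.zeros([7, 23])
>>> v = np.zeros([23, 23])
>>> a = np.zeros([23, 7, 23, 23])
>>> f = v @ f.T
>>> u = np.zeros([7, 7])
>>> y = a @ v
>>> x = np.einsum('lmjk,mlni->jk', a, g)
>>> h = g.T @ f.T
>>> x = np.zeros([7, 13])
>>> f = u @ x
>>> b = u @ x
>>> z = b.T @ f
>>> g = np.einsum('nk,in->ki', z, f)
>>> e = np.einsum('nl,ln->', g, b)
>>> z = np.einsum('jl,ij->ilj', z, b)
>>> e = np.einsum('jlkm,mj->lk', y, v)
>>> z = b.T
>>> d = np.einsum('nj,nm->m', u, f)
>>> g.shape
(13, 7)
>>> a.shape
(23, 7, 23, 23)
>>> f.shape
(7, 13)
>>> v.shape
(23, 23)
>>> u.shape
(7, 7)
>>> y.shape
(23, 7, 23, 23)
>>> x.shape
(7, 13)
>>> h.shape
(5, 5, 23, 23)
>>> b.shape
(7, 13)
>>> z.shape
(13, 7)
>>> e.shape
(7, 23)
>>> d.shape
(13,)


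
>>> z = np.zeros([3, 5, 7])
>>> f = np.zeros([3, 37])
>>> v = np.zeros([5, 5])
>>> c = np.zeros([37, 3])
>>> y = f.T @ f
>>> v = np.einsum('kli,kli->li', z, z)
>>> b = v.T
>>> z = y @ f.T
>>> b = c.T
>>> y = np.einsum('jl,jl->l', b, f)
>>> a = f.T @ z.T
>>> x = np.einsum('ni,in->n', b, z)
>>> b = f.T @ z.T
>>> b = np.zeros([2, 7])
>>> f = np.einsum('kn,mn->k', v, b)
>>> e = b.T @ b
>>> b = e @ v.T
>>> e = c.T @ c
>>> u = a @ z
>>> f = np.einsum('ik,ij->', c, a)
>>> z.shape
(37, 3)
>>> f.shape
()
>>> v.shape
(5, 7)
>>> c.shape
(37, 3)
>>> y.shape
(37,)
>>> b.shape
(7, 5)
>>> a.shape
(37, 37)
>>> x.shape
(3,)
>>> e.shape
(3, 3)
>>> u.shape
(37, 3)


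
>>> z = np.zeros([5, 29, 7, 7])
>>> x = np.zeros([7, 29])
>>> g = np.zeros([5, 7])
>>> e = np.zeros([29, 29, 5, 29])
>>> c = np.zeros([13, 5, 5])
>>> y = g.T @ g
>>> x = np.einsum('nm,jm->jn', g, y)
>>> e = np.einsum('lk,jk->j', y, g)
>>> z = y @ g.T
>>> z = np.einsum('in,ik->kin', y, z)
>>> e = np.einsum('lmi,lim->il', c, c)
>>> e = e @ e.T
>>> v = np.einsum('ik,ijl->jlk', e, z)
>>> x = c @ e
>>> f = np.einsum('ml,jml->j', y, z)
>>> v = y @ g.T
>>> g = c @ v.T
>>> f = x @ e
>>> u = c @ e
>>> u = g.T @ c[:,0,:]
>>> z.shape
(5, 7, 7)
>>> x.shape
(13, 5, 5)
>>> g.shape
(13, 5, 7)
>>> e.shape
(5, 5)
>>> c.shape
(13, 5, 5)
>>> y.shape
(7, 7)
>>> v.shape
(7, 5)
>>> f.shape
(13, 5, 5)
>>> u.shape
(7, 5, 5)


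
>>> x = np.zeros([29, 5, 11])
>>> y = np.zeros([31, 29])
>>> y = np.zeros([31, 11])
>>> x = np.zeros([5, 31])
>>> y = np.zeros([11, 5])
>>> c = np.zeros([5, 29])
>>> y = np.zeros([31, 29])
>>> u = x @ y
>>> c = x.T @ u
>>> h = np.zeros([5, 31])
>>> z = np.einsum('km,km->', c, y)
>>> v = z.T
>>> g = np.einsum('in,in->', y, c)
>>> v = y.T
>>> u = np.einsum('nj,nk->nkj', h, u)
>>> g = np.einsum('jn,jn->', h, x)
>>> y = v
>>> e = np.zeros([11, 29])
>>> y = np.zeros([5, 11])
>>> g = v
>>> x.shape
(5, 31)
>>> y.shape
(5, 11)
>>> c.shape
(31, 29)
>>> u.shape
(5, 29, 31)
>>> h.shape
(5, 31)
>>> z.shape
()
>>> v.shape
(29, 31)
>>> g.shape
(29, 31)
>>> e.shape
(11, 29)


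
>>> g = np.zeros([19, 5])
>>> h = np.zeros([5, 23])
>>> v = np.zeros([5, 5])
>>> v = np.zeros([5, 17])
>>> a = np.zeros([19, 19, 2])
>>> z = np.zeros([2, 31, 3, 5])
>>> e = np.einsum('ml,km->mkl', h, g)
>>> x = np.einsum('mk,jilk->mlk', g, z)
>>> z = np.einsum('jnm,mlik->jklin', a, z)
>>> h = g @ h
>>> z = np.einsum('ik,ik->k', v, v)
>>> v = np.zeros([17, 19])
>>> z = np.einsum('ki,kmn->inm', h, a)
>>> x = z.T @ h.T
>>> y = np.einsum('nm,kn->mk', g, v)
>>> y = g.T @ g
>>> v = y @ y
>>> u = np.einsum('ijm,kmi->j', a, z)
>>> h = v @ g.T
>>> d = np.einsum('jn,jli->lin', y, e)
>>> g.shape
(19, 5)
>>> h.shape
(5, 19)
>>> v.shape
(5, 5)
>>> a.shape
(19, 19, 2)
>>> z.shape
(23, 2, 19)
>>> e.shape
(5, 19, 23)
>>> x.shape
(19, 2, 19)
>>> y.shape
(5, 5)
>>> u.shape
(19,)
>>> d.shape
(19, 23, 5)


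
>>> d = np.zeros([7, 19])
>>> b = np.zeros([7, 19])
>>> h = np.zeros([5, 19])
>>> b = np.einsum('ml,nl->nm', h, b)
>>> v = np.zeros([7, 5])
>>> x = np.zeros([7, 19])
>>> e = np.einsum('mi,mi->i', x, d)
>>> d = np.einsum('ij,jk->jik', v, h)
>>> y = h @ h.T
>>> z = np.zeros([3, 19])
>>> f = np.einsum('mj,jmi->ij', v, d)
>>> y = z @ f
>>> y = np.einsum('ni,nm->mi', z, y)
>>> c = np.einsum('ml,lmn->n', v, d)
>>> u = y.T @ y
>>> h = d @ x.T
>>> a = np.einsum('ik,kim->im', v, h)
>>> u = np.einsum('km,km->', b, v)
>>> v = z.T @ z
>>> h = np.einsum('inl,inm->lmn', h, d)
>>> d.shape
(5, 7, 19)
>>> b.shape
(7, 5)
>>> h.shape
(7, 19, 7)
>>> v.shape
(19, 19)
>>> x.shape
(7, 19)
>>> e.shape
(19,)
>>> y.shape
(5, 19)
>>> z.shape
(3, 19)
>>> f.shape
(19, 5)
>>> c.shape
(19,)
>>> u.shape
()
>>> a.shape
(7, 7)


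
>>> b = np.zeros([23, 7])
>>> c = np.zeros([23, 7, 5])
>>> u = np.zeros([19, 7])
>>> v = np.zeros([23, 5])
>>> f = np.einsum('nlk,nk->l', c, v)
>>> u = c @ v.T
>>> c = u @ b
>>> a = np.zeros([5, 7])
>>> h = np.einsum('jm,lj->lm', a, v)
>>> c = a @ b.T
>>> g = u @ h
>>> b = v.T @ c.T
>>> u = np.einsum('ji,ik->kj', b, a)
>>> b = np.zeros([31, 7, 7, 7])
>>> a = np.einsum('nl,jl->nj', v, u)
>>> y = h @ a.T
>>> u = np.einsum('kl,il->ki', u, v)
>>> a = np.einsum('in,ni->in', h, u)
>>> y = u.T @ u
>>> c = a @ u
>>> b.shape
(31, 7, 7, 7)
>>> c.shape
(23, 23)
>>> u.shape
(7, 23)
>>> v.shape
(23, 5)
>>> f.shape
(7,)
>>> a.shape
(23, 7)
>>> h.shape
(23, 7)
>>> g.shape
(23, 7, 7)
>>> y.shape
(23, 23)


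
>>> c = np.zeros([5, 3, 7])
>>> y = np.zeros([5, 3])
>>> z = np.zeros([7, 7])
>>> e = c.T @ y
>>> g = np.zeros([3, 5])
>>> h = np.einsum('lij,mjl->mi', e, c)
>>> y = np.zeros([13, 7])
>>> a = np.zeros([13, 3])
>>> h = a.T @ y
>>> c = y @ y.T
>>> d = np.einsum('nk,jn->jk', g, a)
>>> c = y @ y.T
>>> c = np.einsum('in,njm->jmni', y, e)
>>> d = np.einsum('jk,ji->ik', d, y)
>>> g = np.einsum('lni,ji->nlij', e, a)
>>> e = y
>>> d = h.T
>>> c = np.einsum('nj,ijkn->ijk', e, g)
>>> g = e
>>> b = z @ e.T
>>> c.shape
(3, 7, 3)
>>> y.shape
(13, 7)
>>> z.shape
(7, 7)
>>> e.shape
(13, 7)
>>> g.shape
(13, 7)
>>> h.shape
(3, 7)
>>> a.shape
(13, 3)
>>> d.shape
(7, 3)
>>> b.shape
(7, 13)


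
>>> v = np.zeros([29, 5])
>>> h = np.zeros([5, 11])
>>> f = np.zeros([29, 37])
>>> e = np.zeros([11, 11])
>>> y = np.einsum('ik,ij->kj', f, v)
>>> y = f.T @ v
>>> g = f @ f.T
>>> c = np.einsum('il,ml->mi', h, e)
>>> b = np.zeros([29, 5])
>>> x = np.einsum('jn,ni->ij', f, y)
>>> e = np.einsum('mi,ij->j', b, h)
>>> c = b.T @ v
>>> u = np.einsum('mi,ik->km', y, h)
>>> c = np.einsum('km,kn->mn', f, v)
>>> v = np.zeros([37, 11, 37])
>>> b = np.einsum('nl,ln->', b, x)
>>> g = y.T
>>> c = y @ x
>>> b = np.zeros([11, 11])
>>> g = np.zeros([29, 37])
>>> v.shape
(37, 11, 37)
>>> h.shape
(5, 11)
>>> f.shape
(29, 37)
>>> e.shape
(11,)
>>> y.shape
(37, 5)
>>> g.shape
(29, 37)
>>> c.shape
(37, 29)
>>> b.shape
(11, 11)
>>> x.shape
(5, 29)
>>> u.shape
(11, 37)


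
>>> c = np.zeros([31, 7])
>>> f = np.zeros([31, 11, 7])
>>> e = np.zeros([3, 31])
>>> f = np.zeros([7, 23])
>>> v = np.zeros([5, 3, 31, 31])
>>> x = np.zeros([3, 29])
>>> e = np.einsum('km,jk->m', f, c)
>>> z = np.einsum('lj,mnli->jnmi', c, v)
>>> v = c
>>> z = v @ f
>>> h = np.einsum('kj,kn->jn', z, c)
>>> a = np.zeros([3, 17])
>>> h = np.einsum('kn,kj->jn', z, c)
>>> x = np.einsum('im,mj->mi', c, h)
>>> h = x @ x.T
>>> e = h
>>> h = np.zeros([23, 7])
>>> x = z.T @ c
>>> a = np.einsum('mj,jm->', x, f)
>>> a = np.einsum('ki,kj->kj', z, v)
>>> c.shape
(31, 7)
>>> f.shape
(7, 23)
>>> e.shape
(7, 7)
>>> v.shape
(31, 7)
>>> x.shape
(23, 7)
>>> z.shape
(31, 23)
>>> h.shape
(23, 7)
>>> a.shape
(31, 7)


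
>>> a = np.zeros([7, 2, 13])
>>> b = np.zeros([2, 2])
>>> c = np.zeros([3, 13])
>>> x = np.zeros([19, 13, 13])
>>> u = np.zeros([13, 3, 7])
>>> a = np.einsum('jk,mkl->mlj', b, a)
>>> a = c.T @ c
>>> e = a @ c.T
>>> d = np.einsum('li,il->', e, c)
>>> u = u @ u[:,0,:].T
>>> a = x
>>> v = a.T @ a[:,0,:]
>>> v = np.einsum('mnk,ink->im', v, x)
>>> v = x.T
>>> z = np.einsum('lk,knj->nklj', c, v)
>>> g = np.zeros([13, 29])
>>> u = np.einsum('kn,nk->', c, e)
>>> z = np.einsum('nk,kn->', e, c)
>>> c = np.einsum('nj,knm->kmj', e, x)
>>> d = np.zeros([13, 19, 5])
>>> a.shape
(19, 13, 13)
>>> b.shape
(2, 2)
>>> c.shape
(19, 13, 3)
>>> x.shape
(19, 13, 13)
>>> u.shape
()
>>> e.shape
(13, 3)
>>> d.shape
(13, 19, 5)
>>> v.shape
(13, 13, 19)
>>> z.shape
()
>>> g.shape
(13, 29)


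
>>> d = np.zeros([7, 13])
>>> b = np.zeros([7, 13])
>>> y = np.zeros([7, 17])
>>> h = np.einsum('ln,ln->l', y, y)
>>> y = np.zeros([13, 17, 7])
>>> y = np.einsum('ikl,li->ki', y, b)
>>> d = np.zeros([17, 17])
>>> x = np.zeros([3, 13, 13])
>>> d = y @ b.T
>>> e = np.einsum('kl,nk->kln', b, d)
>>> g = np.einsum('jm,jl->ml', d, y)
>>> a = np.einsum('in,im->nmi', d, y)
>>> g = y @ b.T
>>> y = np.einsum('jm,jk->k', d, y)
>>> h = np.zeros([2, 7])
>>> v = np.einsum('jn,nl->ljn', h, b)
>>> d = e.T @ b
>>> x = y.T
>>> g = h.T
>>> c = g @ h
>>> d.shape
(17, 13, 13)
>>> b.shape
(7, 13)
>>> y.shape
(13,)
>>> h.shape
(2, 7)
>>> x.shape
(13,)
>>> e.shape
(7, 13, 17)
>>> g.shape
(7, 2)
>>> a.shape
(7, 13, 17)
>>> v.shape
(13, 2, 7)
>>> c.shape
(7, 7)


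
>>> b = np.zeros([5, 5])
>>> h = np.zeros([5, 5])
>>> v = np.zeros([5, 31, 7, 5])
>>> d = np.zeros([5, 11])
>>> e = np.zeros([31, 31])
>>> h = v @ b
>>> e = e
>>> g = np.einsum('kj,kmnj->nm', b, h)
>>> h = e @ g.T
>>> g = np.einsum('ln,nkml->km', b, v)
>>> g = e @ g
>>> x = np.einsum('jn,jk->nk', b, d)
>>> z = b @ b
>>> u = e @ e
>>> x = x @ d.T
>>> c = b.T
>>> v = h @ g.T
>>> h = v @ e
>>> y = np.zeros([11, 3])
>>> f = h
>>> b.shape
(5, 5)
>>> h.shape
(31, 31)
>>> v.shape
(31, 31)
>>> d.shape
(5, 11)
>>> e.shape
(31, 31)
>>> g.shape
(31, 7)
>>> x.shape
(5, 5)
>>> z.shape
(5, 5)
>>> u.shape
(31, 31)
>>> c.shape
(5, 5)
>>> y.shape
(11, 3)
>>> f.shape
(31, 31)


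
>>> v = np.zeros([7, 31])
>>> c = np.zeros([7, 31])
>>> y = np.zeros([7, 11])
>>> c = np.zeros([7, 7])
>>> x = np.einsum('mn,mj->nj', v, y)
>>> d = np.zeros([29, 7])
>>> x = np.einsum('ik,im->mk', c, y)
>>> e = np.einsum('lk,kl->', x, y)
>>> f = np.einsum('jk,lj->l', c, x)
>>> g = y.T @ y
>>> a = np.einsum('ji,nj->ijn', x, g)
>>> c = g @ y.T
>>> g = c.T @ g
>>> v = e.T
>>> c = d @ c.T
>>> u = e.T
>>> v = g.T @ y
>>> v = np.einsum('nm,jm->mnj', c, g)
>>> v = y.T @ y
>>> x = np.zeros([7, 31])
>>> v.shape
(11, 11)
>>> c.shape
(29, 11)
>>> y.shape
(7, 11)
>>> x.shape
(7, 31)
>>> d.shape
(29, 7)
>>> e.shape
()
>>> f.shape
(11,)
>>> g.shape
(7, 11)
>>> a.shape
(7, 11, 11)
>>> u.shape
()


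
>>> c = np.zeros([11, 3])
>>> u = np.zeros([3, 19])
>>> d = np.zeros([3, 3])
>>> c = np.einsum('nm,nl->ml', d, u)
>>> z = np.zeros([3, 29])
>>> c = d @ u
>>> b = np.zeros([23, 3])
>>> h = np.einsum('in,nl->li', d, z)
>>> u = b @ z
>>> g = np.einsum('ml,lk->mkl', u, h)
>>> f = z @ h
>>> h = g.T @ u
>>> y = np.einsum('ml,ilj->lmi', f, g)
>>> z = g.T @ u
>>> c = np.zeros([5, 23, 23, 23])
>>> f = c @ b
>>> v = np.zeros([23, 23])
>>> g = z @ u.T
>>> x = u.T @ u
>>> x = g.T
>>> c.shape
(5, 23, 23, 23)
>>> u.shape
(23, 29)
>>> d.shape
(3, 3)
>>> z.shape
(29, 3, 29)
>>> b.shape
(23, 3)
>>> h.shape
(29, 3, 29)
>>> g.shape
(29, 3, 23)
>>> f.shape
(5, 23, 23, 3)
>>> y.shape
(3, 3, 23)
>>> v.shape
(23, 23)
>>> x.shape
(23, 3, 29)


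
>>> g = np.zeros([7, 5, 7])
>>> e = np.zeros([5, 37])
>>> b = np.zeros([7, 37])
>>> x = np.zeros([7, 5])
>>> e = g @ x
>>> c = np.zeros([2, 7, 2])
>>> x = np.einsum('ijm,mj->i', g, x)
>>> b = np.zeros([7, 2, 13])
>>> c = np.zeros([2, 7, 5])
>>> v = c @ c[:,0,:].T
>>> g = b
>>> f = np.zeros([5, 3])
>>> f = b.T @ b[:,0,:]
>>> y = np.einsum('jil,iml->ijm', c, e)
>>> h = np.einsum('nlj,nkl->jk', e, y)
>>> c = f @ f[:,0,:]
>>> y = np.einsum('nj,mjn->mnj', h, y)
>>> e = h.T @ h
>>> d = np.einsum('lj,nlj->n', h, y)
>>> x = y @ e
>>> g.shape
(7, 2, 13)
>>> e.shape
(2, 2)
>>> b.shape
(7, 2, 13)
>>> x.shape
(7, 5, 2)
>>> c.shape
(13, 2, 13)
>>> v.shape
(2, 7, 2)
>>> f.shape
(13, 2, 13)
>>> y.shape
(7, 5, 2)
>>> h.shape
(5, 2)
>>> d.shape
(7,)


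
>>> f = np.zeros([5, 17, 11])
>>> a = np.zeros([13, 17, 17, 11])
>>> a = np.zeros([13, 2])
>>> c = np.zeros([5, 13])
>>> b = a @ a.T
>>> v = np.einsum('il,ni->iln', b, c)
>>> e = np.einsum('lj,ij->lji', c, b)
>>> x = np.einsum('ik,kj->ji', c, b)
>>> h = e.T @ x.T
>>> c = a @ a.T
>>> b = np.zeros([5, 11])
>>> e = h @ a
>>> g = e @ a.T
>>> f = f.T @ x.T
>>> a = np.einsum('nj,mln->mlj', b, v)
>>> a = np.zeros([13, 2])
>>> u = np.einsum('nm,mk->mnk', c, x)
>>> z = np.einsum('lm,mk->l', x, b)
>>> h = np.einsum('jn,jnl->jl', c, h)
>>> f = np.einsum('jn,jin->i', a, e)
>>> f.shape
(13,)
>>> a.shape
(13, 2)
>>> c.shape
(13, 13)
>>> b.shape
(5, 11)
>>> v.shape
(13, 13, 5)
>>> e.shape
(13, 13, 2)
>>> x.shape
(13, 5)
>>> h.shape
(13, 13)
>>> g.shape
(13, 13, 13)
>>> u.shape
(13, 13, 5)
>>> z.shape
(13,)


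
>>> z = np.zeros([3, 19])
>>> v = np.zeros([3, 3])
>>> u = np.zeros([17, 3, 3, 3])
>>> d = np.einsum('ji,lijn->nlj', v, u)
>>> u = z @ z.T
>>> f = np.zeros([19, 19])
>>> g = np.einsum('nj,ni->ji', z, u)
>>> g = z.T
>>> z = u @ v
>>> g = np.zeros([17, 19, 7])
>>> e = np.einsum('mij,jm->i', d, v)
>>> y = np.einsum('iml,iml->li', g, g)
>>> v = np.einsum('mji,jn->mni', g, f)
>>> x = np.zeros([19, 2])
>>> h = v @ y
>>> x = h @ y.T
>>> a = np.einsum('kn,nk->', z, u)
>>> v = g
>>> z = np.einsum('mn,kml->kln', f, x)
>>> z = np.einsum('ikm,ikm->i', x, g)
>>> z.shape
(17,)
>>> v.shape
(17, 19, 7)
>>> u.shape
(3, 3)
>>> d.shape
(3, 17, 3)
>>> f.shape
(19, 19)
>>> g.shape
(17, 19, 7)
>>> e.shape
(17,)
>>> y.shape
(7, 17)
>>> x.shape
(17, 19, 7)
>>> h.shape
(17, 19, 17)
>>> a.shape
()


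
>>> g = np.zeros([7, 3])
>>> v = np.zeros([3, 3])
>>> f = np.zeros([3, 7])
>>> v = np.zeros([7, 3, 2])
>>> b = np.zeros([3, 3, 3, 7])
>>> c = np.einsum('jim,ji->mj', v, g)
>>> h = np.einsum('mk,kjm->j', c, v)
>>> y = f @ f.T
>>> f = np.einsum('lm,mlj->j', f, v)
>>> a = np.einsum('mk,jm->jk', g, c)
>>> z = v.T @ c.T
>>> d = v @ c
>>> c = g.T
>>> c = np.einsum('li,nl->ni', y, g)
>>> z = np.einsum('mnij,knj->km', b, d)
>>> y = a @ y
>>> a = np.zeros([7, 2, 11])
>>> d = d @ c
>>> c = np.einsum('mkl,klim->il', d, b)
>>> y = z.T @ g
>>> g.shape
(7, 3)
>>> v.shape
(7, 3, 2)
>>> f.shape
(2,)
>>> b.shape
(3, 3, 3, 7)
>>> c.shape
(3, 3)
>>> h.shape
(3,)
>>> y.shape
(3, 3)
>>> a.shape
(7, 2, 11)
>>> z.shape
(7, 3)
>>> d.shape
(7, 3, 3)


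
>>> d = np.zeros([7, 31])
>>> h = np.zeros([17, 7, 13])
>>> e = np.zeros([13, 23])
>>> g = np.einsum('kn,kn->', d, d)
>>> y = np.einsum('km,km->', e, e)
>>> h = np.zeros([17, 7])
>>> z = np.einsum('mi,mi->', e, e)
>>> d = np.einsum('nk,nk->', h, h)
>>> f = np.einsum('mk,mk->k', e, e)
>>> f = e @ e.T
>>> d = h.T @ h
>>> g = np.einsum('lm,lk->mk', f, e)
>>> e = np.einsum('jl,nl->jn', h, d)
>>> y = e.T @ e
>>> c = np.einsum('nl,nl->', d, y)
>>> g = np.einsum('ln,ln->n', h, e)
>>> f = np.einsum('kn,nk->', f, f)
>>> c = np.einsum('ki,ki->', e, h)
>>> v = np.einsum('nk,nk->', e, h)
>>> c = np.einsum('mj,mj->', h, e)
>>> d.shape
(7, 7)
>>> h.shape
(17, 7)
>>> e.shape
(17, 7)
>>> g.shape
(7,)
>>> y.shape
(7, 7)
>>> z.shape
()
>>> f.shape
()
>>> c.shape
()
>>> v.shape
()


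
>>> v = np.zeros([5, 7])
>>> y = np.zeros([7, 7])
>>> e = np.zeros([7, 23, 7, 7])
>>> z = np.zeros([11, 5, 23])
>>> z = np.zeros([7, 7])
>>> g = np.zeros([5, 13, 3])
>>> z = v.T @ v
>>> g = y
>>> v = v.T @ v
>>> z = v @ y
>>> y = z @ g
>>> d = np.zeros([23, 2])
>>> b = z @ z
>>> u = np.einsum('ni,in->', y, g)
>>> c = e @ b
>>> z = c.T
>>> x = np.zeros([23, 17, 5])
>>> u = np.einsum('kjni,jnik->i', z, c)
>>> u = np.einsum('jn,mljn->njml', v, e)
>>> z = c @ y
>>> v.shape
(7, 7)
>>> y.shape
(7, 7)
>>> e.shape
(7, 23, 7, 7)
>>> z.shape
(7, 23, 7, 7)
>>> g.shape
(7, 7)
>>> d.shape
(23, 2)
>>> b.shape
(7, 7)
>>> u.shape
(7, 7, 7, 23)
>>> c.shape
(7, 23, 7, 7)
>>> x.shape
(23, 17, 5)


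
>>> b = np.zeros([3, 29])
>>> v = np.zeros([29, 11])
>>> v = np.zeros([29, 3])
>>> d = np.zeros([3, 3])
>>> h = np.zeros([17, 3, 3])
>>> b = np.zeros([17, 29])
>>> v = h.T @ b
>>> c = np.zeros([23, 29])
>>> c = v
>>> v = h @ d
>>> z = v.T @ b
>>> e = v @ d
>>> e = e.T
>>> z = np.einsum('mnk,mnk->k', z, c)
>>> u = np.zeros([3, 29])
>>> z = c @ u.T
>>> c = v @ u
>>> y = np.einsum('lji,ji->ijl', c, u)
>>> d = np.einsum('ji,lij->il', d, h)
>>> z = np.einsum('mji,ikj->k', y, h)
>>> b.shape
(17, 29)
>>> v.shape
(17, 3, 3)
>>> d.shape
(3, 17)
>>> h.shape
(17, 3, 3)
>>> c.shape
(17, 3, 29)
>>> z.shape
(3,)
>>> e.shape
(3, 3, 17)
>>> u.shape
(3, 29)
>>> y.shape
(29, 3, 17)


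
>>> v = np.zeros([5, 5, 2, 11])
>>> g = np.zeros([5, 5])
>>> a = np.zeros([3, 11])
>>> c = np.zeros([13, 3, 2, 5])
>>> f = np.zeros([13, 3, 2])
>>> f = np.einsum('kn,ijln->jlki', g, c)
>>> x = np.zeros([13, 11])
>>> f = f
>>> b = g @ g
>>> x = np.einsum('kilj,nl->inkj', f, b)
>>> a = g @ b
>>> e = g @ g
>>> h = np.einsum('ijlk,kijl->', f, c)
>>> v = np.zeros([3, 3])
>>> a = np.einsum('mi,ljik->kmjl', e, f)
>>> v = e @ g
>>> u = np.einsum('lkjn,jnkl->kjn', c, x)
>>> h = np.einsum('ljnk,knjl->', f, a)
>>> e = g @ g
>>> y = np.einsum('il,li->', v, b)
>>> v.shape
(5, 5)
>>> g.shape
(5, 5)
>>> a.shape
(13, 5, 2, 3)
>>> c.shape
(13, 3, 2, 5)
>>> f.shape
(3, 2, 5, 13)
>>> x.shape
(2, 5, 3, 13)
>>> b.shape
(5, 5)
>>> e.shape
(5, 5)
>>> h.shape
()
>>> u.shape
(3, 2, 5)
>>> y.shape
()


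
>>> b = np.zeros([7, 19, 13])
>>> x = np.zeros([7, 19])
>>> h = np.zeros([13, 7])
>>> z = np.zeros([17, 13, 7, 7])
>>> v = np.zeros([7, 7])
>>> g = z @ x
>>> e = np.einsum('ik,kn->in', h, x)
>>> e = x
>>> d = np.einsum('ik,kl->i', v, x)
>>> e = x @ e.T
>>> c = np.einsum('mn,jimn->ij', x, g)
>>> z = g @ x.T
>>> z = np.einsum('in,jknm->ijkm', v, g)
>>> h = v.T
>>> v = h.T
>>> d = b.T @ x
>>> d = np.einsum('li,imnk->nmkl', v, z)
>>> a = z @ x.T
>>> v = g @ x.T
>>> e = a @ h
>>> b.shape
(7, 19, 13)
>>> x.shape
(7, 19)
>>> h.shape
(7, 7)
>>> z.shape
(7, 17, 13, 19)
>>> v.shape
(17, 13, 7, 7)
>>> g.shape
(17, 13, 7, 19)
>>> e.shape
(7, 17, 13, 7)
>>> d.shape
(13, 17, 19, 7)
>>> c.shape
(13, 17)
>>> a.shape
(7, 17, 13, 7)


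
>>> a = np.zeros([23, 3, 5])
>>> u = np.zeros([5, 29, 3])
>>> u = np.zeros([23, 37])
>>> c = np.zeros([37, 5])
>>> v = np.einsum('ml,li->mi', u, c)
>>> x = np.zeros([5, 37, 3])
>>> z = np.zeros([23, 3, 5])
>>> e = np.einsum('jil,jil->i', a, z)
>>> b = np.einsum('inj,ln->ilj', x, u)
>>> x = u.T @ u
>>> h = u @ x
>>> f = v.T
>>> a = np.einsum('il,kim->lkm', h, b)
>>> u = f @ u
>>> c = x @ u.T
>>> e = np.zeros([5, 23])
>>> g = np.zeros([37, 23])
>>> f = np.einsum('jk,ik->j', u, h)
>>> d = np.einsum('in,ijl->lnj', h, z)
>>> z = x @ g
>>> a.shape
(37, 5, 3)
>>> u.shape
(5, 37)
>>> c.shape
(37, 5)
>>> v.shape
(23, 5)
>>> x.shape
(37, 37)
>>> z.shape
(37, 23)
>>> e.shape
(5, 23)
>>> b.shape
(5, 23, 3)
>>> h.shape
(23, 37)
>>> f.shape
(5,)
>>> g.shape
(37, 23)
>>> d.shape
(5, 37, 3)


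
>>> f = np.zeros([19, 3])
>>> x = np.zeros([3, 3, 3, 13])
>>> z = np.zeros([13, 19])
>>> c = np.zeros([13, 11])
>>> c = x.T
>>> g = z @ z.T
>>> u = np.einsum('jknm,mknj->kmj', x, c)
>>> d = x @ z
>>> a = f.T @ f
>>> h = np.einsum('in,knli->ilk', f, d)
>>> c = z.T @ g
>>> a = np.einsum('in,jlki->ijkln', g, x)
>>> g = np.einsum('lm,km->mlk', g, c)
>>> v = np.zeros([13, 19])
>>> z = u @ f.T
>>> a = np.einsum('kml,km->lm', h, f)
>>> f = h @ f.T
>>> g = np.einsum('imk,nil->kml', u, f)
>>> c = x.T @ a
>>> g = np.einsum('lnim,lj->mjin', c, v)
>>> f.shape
(19, 3, 19)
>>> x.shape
(3, 3, 3, 13)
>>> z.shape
(3, 13, 19)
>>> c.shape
(13, 3, 3, 3)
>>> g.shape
(3, 19, 3, 3)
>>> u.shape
(3, 13, 3)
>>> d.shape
(3, 3, 3, 19)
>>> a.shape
(3, 3)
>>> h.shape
(19, 3, 3)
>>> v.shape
(13, 19)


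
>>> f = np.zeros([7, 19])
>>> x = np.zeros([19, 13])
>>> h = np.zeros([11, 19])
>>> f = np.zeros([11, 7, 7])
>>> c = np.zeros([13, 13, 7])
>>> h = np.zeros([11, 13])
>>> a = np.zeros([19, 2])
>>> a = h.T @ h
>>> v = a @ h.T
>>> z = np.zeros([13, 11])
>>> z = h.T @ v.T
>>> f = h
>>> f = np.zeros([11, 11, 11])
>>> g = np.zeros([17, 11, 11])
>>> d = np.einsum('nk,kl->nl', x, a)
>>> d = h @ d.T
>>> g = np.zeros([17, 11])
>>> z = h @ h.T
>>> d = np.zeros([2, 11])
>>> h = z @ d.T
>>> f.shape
(11, 11, 11)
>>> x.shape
(19, 13)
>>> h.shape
(11, 2)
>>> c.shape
(13, 13, 7)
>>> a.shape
(13, 13)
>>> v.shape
(13, 11)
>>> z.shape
(11, 11)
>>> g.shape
(17, 11)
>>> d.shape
(2, 11)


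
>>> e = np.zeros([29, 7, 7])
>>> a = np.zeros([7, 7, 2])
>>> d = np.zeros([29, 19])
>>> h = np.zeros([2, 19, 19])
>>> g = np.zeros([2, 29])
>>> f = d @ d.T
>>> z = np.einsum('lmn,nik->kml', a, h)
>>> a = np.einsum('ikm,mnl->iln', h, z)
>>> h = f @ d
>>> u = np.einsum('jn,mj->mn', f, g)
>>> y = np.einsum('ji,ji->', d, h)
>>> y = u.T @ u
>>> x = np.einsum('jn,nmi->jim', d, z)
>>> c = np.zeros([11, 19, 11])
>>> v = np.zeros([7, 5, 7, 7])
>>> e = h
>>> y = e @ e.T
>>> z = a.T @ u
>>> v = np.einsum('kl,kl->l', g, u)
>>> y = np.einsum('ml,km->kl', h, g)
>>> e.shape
(29, 19)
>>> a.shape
(2, 7, 7)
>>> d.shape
(29, 19)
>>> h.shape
(29, 19)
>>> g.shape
(2, 29)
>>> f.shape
(29, 29)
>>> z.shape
(7, 7, 29)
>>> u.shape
(2, 29)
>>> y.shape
(2, 19)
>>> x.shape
(29, 7, 7)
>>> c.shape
(11, 19, 11)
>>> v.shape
(29,)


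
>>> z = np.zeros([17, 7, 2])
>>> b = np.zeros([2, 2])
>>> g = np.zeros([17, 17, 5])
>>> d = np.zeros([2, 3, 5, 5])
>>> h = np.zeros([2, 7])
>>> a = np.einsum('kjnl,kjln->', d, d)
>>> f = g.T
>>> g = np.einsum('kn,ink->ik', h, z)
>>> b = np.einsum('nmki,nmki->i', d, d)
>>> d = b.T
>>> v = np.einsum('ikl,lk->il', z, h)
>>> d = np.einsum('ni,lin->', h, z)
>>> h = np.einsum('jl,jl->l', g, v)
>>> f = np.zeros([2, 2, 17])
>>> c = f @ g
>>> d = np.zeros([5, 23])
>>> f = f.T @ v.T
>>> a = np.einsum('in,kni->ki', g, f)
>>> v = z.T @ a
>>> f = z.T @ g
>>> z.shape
(17, 7, 2)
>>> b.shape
(5,)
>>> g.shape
(17, 2)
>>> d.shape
(5, 23)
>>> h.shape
(2,)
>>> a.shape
(17, 17)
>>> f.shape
(2, 7, 2)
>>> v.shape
(2, 7, 17)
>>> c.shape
(2, 2, 2)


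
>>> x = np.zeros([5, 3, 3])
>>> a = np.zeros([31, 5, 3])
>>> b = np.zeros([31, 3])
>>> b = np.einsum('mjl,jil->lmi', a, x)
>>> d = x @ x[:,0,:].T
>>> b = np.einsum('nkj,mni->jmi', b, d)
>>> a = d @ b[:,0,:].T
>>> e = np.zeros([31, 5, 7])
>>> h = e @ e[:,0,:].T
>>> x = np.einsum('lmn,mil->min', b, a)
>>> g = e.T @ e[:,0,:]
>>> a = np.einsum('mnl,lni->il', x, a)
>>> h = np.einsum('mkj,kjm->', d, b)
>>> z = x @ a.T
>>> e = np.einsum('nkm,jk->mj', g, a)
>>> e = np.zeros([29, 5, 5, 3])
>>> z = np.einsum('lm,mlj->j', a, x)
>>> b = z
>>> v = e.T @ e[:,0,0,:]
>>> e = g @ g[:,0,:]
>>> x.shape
(5, 3, 5)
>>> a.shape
(3, 5)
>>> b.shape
(5,)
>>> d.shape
(5, 3, 5)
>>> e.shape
(7, 5, 7)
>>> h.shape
()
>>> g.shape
(7, 5, 7)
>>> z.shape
(5,)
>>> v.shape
(3, 5, 5, 3)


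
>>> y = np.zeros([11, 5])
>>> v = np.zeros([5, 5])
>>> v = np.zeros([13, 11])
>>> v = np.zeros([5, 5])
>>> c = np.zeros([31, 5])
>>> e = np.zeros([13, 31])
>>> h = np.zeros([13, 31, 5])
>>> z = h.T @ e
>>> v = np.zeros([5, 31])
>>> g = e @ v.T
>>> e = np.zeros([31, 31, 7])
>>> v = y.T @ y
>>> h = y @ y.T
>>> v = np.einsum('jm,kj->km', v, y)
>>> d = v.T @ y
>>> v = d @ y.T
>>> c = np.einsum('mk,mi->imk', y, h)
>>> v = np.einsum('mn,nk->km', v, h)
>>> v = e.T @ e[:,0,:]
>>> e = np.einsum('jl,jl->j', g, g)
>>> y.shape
(11, 5)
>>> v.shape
(7, 31, 7)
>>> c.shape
(11, 11, 5)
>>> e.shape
(13,)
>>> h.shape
(11, 11)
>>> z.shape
(5, 31, 31)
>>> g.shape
(13, 5)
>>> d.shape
(5, 5)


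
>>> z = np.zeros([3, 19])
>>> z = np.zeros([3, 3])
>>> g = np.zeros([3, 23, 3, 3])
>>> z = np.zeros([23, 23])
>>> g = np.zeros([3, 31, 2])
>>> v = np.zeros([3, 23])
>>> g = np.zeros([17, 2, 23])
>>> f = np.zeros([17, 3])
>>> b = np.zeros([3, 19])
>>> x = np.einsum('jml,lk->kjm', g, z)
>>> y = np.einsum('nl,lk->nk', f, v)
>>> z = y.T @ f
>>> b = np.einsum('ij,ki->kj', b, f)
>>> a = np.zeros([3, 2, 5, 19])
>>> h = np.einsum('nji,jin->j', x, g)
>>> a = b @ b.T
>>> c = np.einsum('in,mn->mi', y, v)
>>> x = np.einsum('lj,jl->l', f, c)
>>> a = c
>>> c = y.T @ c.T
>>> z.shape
(23, 3)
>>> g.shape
(17, 2, 23)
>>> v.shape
(3, 23)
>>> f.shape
(17, 3)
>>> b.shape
(17, 19)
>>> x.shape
(17,)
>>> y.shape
(17, 23)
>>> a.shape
(3, 17)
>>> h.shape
(17,)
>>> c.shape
(23, 3)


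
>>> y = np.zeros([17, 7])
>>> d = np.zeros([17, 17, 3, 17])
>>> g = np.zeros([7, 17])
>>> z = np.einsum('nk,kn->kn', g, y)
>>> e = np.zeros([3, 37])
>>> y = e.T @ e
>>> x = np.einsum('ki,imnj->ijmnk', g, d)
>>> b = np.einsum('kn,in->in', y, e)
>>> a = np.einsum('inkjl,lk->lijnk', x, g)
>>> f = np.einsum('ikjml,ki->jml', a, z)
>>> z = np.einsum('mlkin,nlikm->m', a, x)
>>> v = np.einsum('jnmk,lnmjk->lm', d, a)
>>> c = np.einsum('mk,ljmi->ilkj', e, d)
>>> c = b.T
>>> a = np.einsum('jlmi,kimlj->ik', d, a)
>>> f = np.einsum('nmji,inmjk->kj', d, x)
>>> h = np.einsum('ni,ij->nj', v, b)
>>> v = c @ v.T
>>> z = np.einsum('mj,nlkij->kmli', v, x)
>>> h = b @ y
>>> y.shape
(37, 37)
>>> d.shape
(17, 17, 3, 17)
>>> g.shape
(7, 17)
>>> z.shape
(17, 37, 17, 3)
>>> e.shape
(3, 37)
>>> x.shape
(17, 17, 17, 3, 7)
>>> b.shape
(3, 37)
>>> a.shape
(17, 7)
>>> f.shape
(7, 3)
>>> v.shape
(37, 7)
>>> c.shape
(37, 3)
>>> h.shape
(3, 37)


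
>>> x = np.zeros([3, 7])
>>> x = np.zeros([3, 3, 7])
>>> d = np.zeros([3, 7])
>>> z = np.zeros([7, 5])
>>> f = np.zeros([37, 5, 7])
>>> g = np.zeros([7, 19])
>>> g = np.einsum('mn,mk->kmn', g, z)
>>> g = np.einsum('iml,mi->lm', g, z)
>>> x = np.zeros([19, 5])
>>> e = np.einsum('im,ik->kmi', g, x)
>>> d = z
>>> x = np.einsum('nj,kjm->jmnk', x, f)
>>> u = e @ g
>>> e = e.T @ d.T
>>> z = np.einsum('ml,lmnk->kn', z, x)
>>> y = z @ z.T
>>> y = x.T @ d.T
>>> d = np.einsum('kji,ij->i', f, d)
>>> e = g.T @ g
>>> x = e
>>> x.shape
(7, 7)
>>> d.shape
(7,)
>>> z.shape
(37, 19)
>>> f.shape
(37, 5, 7)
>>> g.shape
(19, 7)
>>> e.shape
(7, 7)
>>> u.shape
(5, 7, 7)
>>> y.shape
(37, 19, 7, 7)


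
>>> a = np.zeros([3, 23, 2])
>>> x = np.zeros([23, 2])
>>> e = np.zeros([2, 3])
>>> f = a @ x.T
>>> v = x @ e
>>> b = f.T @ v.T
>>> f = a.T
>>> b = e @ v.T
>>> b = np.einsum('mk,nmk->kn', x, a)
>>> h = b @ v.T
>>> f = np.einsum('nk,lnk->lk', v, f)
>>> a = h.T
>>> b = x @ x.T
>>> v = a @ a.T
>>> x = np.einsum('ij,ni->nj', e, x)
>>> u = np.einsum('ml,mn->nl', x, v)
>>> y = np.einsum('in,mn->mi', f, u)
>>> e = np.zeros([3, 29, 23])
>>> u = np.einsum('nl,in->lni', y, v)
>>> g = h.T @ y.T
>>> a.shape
(23, 2)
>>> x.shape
(23, 3)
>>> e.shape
(3, 29, 23)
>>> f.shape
(2, 3)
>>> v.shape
(23, 23)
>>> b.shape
(23, 23)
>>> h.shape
(2, 23)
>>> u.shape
(2, 23, 23)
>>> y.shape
(23, 2)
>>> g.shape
(23, 23)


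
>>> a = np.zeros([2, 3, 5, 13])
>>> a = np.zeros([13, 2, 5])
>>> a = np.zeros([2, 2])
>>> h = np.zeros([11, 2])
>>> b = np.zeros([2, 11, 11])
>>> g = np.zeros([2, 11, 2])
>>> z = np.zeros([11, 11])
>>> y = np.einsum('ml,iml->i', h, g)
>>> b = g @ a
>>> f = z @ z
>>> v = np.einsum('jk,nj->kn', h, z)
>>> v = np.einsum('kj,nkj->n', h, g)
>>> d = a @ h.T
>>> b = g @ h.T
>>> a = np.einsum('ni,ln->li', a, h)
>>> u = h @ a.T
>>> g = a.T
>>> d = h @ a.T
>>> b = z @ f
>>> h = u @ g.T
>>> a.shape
(11, 2)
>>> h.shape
(11, 2)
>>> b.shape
(11, 11)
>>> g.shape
(2, 11)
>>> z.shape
(11, 11)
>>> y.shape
(2,)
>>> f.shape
(11, 11)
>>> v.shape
(2,)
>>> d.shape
(11, 11)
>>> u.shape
(11, 11)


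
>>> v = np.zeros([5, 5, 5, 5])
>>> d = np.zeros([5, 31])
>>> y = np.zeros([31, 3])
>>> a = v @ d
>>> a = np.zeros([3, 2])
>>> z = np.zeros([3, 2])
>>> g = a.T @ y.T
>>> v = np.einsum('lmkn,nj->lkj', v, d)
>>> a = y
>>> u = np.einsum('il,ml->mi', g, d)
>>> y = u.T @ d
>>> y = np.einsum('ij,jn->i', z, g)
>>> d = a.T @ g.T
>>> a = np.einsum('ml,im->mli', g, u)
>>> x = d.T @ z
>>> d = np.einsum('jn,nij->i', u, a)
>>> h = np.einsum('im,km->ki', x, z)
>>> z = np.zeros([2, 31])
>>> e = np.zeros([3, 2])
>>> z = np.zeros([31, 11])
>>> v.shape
(5, 5, 31)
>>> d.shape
(31,)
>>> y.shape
(3,)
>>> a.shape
(2, 31, 5)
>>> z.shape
(31, 11)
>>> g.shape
(2, 31)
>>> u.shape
(5, 2)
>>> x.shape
(2, 2)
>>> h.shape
(3, 2)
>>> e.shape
(3, 2)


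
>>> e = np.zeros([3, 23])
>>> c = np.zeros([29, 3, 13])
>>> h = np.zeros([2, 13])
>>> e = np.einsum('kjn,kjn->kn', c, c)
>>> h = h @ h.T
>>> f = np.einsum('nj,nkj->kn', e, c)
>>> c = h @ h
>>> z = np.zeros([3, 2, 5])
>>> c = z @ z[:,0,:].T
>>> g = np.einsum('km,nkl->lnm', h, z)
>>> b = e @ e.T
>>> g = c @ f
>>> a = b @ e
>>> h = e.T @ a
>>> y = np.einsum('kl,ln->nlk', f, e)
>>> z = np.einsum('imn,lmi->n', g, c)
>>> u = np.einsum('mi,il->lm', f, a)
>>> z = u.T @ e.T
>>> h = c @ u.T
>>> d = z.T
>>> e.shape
(29, 13)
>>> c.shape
(3, 2, 3)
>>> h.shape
(3, 2, 13)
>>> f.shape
(3, 29)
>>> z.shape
(3, 29)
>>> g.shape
(3, 2, 29)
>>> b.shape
(29, 29)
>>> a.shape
(29, 13)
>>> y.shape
(13, 29, 3)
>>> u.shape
(13, 3)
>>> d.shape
(29, 3)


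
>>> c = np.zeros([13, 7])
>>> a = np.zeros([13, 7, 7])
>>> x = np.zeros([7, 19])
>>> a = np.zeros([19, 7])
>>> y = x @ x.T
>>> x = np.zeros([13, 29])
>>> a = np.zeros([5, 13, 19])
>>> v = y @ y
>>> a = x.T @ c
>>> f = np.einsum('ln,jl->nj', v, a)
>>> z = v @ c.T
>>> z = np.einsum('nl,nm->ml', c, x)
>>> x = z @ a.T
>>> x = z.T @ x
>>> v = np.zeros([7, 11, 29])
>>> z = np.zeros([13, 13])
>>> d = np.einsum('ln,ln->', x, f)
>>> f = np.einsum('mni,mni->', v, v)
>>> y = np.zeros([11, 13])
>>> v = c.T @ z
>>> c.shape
(13, 7)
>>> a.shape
(29, 7)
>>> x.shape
(7, 29)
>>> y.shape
(11, 13)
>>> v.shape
(7, 13)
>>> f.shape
()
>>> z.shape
(13, 13)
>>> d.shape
()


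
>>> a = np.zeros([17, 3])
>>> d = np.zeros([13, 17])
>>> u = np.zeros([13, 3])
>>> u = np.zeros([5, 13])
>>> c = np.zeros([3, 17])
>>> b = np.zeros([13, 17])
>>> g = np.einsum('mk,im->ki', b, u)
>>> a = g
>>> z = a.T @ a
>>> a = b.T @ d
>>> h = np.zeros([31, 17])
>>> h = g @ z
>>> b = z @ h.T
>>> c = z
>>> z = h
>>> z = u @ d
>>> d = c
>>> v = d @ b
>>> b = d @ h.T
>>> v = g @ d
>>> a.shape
(17, 17)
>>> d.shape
(5, 5)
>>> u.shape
(5, 13)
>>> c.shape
(5, 5)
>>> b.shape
(5, 17)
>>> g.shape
(17, 5)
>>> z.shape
(5, 17)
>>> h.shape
(17, 5)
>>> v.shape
(17, 5)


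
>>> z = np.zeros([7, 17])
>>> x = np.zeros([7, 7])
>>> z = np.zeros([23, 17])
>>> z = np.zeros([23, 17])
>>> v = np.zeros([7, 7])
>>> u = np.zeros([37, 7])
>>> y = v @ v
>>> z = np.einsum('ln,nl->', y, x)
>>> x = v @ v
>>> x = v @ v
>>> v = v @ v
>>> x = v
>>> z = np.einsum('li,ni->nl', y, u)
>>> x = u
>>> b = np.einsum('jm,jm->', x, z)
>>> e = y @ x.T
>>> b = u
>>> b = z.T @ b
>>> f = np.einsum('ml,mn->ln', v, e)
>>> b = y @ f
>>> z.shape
(37, 7)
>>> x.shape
(37, 7)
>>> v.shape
(7, 7)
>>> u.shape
(37, 7)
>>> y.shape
(7, 7)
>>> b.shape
(7, 37)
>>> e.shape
(7, 37)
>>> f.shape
(7, 37)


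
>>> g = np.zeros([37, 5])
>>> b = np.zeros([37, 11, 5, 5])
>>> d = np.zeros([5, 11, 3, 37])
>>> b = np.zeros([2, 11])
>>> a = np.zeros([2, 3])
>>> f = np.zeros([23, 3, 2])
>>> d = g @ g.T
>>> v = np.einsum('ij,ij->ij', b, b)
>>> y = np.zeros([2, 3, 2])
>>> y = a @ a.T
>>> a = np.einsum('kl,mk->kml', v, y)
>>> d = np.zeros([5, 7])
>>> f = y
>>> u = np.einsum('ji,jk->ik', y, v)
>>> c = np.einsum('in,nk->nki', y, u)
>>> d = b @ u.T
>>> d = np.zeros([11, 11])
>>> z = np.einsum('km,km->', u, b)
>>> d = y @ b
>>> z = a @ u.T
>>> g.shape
(37, 5)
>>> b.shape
(2, 11)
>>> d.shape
(2, 11)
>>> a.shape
(2, 2, 11)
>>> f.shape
(2, 2)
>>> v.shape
(2, 11)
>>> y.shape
(2, 2)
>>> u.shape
(2, 11)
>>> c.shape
(2, 11, 2)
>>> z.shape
(2, 2, 2)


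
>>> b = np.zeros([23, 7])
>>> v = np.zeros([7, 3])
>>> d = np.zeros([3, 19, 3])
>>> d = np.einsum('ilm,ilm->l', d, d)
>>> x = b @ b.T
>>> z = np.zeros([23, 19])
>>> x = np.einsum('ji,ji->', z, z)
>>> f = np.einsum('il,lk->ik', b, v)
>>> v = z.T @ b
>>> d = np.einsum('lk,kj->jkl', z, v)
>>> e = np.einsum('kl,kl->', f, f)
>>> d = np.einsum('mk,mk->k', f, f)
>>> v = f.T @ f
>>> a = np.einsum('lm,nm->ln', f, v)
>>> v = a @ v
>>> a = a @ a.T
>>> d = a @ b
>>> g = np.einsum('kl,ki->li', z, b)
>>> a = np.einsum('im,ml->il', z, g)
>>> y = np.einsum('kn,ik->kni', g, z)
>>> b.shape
(23, 7)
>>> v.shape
(23, 3)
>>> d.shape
(23, 7)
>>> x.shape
()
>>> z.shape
(23, 19)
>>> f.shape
(23, 3)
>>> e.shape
()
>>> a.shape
(23, 7)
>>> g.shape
(19, 7)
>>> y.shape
(19, 7, 23)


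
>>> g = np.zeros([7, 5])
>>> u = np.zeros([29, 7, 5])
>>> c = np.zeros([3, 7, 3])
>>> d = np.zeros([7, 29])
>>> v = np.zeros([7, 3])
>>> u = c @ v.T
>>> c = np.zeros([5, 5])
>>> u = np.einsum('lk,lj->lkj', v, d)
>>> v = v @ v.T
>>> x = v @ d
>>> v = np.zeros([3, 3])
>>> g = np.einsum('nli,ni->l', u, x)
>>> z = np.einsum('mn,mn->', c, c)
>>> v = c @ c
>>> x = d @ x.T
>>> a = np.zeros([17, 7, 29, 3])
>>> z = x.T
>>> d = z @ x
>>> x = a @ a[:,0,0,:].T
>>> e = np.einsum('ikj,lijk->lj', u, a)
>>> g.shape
(3,)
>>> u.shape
(7, 3, 29)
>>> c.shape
(5, 5)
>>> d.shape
(7, 7)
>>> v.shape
(5, 5)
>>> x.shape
(17, 7, 29, 17)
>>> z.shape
(7, 7)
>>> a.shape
(17, 7, 29, 3)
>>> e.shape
(17, 29)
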